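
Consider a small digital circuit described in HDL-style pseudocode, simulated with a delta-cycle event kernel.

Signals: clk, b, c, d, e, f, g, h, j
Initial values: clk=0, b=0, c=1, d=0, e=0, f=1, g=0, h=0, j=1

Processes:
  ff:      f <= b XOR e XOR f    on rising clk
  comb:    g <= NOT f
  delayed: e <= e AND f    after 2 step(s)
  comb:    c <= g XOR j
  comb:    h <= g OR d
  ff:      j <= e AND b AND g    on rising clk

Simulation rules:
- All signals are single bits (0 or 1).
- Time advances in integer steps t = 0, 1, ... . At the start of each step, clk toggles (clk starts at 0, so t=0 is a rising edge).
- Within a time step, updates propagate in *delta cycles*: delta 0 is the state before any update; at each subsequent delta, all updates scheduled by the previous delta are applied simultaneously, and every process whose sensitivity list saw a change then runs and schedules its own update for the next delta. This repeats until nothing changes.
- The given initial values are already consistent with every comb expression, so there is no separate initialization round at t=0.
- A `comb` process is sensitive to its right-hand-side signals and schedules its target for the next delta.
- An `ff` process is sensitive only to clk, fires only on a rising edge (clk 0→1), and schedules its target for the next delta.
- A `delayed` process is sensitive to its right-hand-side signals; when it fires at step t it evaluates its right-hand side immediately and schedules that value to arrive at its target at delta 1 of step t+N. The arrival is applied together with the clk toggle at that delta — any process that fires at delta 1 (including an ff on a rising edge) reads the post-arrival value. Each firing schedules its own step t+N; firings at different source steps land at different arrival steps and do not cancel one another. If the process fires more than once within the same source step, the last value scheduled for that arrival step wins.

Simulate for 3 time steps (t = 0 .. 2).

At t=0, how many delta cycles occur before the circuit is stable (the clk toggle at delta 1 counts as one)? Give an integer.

3

t0.Δ0 clk=0 d=0 j=1 g=0 f=1 h=0 b=0 c=1 e=0
t0.Δ1 clk=1 d=0 j=1 g=0 f=1 h=0 b=0 c=1 e=0
t0.Δ2 clk=1 d=0 j=0 g=0 f=1 h=0 b=0 c=1 e=0
t0.Δ3 clk=1 d=0 j=0 g=0 f=1 h=0 b=0 c=0 e=0
t1.Δ0 clk=1 d=0 j=0 g=0 f=1 h=0 b=0 c=0 e=0
t1.Δ1 clk=0 d=0 j=0 g=0 f=1 h=0 b=0 c=0 e=0
t2.Δ0 clk=0 d=0 j=0 g=0 f=1 h=0 b=0 c=0 e=0
t2.Δ1 clk=1 d=0 j=0 g=0 f=1 h=0 b=0 c=0 e=0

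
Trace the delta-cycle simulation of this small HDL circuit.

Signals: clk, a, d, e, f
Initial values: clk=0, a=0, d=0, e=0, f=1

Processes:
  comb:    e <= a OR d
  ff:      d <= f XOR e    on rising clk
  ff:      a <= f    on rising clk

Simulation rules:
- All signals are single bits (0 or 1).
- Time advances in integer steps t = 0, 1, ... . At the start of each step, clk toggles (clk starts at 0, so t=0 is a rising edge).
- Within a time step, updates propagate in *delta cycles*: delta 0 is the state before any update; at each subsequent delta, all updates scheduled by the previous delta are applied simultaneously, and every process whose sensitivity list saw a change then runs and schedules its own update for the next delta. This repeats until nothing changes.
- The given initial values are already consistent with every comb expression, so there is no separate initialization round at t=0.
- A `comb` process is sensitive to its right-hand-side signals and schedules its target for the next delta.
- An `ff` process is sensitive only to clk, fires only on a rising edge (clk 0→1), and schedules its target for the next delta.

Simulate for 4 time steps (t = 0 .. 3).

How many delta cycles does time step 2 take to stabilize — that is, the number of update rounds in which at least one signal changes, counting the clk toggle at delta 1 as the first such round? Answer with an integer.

2

[bits: f,e,clk,d,a]
t=0: Δ0=10000 Δ1=10100 Δ2=10111 Δ3=11111 | 3Δ
t=1: Δ0=11111 Δ1=11011 | 1Δ
t=2: Δ0=11011 Δ1=11111 Δ2=11101 | 2Δ
t=3: Δ0=11101 Δ1=11001 | 1Δ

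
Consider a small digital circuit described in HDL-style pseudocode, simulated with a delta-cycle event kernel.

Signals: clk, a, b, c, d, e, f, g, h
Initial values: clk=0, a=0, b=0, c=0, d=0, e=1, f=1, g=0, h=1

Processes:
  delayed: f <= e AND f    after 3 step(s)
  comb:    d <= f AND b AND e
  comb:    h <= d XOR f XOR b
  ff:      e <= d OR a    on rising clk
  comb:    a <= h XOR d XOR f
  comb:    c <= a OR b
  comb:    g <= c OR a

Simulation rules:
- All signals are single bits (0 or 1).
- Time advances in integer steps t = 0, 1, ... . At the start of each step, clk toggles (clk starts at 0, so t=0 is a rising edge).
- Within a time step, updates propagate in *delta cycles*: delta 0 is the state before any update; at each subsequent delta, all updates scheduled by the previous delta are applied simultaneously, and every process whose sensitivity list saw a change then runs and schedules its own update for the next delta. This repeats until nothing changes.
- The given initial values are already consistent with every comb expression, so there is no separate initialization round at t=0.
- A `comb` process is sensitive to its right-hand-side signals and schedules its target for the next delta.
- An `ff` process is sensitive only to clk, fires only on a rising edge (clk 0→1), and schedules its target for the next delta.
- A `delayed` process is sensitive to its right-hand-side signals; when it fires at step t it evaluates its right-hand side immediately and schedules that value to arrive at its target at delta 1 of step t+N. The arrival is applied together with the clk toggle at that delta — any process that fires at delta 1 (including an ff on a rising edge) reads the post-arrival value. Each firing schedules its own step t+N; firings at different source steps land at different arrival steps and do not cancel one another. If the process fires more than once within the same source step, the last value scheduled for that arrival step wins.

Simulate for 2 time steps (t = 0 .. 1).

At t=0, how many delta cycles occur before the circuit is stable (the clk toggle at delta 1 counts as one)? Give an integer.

2

t=0 Δ0: g=0 clk=0 a=0 e=1 d=0 h=1 c=0 f=1 b=0
  Δ1: clk:0→1
  Δ2: e:1→0
  (2Δ to stable)
t=1 Δ0: g=0 clk=1 a=0 e=0 d=0 h=1 c=0 f=1 b=0
  Δ1: clk:1→0
  (1Δ to stable)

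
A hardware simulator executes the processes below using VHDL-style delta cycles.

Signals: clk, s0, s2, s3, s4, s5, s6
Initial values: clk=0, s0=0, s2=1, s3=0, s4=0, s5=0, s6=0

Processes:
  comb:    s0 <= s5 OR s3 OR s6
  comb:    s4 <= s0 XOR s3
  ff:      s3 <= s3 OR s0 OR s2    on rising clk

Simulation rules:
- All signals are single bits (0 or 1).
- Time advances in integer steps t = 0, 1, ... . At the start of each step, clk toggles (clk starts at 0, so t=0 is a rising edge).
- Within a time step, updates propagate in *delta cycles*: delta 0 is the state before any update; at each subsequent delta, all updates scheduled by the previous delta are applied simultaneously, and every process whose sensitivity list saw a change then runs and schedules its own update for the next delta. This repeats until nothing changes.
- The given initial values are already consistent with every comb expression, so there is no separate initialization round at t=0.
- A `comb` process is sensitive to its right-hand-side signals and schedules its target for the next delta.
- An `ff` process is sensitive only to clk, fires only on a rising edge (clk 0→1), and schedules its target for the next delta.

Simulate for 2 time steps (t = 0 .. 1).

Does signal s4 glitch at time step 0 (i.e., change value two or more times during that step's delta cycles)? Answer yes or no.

yes

[bits: clk,s4,s2,s3,s5,s0,s6]
t=0: Δ0=0010000 Δ1=1010000 Δ2=1011000 Δ3=1111010 Δ4=1011010 | 4Δ
t=1: Δ0=1011010 Δ1=0011010 | 1Δ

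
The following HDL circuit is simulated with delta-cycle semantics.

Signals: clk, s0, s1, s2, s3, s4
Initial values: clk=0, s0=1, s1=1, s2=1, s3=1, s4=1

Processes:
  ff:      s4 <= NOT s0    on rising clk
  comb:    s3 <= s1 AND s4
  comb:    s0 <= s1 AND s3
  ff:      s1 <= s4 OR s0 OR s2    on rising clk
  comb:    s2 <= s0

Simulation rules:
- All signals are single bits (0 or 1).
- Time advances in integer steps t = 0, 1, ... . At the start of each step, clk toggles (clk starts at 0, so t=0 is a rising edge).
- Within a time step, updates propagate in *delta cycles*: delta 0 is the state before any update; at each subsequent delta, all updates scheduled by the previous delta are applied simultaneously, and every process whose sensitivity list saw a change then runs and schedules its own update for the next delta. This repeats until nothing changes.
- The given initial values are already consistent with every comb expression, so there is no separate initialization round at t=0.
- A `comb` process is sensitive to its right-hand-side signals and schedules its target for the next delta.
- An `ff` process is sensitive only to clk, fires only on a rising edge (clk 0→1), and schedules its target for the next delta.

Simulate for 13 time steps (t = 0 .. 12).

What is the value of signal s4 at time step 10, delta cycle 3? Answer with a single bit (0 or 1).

1

[bits: s0,s2,s3,s1,s4,clk]
t=0: Δ0=111110 Δ1=111111 Δ2=111101 Δ3=110101 Δ4=010101 Δ5=000101 | 5Δ
t=1: Δ0=000101 Δ1=000100 | 1Δ
t=2: Δ0=000100 Δ1=000101 Δ2=000011 | 2Δ
t=3: Δ0=000011 Δ1=000010 | 1Δ
t=4: Δ0=000010 Δ1=000011 Δ2=000111 Δ3=001111 Δ4=101111 Δ5=111111 | 5Δ
t=5: Δ0=111111 Δ1=111110 | 1Δ
t=6: Δ0=111110 Δ1=111111 Δ2=111101 Δ3=110101 Δ4=010101 Δ5=000101 | 5Δ
t=7: Δ0=000101 Δ1=000100 | 1Δ
t=8: Δ0=000100 Δ1=000101 Δ2=000011 | 2Δ
t=9: Δ0=000011 Δ1=000010 | 1Δ
t=10: Δ0=000010 Δ1=000011 Δ2=000111 Δ3=001111 Δ4=101111 Δ5=111111 | 5Δ
t=11: Δ0=111111 Δ1=111110 | 1Δ
t=12: Δ0=111110 Δ1=111111 Δ2=111101 Δ3=110101 Δ4=010101 Δ5=000101 | 5Δ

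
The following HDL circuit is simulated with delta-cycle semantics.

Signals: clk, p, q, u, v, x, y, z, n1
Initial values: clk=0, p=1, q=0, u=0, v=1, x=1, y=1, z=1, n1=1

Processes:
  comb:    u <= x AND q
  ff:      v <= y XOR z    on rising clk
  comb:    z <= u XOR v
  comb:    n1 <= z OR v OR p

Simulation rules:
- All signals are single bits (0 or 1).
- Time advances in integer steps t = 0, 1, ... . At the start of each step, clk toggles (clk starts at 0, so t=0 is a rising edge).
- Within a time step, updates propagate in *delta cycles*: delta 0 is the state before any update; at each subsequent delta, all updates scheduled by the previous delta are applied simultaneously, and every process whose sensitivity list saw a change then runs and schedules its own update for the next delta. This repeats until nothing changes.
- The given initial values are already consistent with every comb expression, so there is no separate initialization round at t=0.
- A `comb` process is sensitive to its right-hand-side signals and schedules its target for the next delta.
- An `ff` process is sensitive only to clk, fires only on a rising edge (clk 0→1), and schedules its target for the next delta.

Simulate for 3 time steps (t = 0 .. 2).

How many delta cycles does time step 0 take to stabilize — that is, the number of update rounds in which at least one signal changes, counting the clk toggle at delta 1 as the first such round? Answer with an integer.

t0.Δ0 z=1 x=1 v=1 p=1 y=1 u=0 n1=1 clk=0 q=0
t0.Δ1 z=1 x=1 v=1 p=1 y=1 u=0 n1=1 clk=1 q=0
t0.Δ2 z=1 x=1 v=0 p=1 y=1 u=0 n1=1 clk=1 q=0
t0.Δ3 z=0 x=1 v=0 p=1 y=1 u=0 n1=1 clk=1 q=0
t1.Δ0 z=0 x=1 v=0 p=1 y=1 u=0 n1=1 clk=1 q=0
t1.Δ1 z=0 x=1 v=0 p=1 y=1 u=0 n1=1 clk=0 q=0
t2.Δ0 z=0 x=1 v=0 p=1 y=1 u=0 n1=1 clk=0 q=0
t2.Δ1 z=0 x=1 v=0 p=1 y=1 u=0 n1=1 clk=1 q=0
t2.Δ2 z=0 x=1 v=1 p=1 y=1 u=0 n1=1 clk=1 q=0
t2.Δ3 z=1 x=1 v=1 p=1 y=1 u=0 n1=1 clk=1 q=0

3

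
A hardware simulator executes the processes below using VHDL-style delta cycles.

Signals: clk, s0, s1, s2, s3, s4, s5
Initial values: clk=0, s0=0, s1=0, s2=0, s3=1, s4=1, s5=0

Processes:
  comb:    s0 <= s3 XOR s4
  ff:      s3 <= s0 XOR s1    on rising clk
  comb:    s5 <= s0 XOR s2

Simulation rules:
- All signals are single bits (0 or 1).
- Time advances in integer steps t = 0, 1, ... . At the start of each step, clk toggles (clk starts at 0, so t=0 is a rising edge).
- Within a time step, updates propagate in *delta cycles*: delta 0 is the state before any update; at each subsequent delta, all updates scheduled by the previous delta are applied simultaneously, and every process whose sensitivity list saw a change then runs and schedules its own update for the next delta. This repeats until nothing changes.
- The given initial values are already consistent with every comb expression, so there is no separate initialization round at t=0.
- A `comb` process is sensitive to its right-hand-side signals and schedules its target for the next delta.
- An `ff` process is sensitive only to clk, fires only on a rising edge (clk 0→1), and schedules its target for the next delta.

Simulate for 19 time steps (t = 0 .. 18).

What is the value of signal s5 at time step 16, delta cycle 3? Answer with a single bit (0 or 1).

[bits: s3,s0,s1,s4,s2,clk,s5]
t=0: Δ0=1001000 Δ1=1001010 Δ2=0001010 Δ3=0101010 Δ4=0101011 | 4Δ
t=1: Δ0=0101011 Δ1=0101001 | 1Δ
t=2: Δ0=0101001 Δ1=0101011 Δ2=1101011 Δ3=1001011 Δ4=1001010 | 4Δ
t=3: Δ0=1001010 Δ1=1001000 | 1Δ
t=4: Δ0=1001000 Δ1=1001010 Δ2=0001010 Δ3=0101010 Δ4=0101011 | 4Δ
t=5: Δ0=0101011 Δ1=0101001 | 1Δ
t=6: Δ0=0101001 Δ1=0101011 Δ2=1101011 Δ3=1001011 Δ4=1001010 | 4Δ
t=7: Δ0=1001010 Δ1=1001000 | 1Δ
t=8: Δ0=1001000 Δ1=1001010 Δ2=0001010 Δ3=0101010 Δ4=0101011 | 4Δ
t=9: Δ0=0101011 Δ1=0101001 | 1Δ
t=10: Δ0=0101001 Δ1=0101011 Δ2=1101011 Δ3=1001011 Δ4=1001010 | 4Δ
t=11: Δ0=1001010 Δ1=1001000 | 1Δ
t=12: Δ0=1001000 Δ1=1001010 Δ2=0001010 Δ3=0101010 Δ4=0101011 | 4Δ
t=13: Δ0=0101011 Δ1=0101001 | 1Δ
t=14: Δ0=0101001 Δ1=0101011 Δ2=1101011 Δ3=1001011 Δ4=1001010 | 4Δ
t=15: Δ0=1001010 Δ1=1001000 | 1Δ
t=16: Δ0=1001000 Δ1=1001010 Δ2=0001010 Δ3=0101010 Δ4=0101011 | 4Δ
t=17: Δ0=0101011 Δ1=0101001 | 1Δ
t=18: Δ0=0101001 Δ1=0101011 Δ2=1101011 Δ3=1001011 Δ4=1001010 | 4Δ

0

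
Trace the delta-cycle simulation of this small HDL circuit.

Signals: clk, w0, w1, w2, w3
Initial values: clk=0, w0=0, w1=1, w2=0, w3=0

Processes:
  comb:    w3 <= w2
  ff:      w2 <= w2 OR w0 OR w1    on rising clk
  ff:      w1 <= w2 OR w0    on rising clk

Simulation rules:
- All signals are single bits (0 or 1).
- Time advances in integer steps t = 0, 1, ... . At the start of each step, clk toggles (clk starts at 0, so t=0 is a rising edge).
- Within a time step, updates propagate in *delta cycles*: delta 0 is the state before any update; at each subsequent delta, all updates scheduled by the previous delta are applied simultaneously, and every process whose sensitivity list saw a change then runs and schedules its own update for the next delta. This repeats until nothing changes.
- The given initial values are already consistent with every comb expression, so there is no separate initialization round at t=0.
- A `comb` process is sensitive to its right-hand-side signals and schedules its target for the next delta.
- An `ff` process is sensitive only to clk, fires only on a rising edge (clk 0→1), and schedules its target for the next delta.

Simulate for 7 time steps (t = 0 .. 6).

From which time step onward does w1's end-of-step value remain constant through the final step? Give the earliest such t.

2

t=0 Δ0: w2=0 w0=0 w3=0 w1=1 clk=0
  Δ1: clk:0→1
  Δ2: w2:0→1, w1:1→0
  Δ3: w3:0→1
  (3Δ to stable)
t=1 Δ0: w2=1 w0=0 w3=1 w1=0 clk=1
  Δ1: clk:1→0
  (1Δ to stable)
t=2 Δ0: w2=1 w0=0 w3=1 w1=0 clk=0
  Δ1: clk:0→1
  Δ2: w1:0→1
  (2Δ to stable)
t=3 Δ0: w2=1 w0=0 w3=1 w1=1 clk=1
  Δ1: clk:1→0
  (1Δ to stable)
t=4 Δ0: w2=1 w0=0 w3=1 w1=1 clk=0
  Δ1: clk:0→1
  (1Δ to stable)
t=5 Δ0: w2=1 w0=0 w3=1 w1=1 clk=1
  Δ1: clk:1→0
  (1Δ to stable)
t=6 Δ0: w2=1 w0=0 w3=1 w1=1 clk=0
  Δ1: clk:0→1
  (1Δ to stable)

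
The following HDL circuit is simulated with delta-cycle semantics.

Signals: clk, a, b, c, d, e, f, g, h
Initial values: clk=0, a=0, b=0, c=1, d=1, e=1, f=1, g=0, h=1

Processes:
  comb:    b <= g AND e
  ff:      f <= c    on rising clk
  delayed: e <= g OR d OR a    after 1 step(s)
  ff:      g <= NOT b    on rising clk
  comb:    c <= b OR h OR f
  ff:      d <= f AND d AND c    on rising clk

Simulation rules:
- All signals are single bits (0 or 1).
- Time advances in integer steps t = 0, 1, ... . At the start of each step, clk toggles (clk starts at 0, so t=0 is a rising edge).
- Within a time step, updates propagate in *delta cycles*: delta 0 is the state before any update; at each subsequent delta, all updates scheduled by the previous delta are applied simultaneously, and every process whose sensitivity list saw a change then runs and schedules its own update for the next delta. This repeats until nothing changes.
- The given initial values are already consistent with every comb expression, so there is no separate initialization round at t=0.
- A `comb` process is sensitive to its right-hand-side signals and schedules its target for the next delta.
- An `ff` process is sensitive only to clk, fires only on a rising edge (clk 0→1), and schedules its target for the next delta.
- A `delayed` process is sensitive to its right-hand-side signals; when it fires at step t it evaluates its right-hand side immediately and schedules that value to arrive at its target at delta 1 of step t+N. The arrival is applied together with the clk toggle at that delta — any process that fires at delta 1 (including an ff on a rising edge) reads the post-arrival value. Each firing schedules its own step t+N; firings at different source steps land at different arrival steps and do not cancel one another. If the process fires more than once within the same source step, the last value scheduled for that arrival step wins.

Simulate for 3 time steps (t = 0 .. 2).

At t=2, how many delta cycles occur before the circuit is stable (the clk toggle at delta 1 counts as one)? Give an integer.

3

t0.Δ0 b=0 f=1 d=1 clk=0 g=0 e=1 h=1 a=0 c=1
t0.Δ1 b=0 f=1 d=1 clk=1 g=0 e=1 h=1 a=0 c=1
t0.Δ2 b=0 f=1 d=1 clk=1 g=1 e=1 h=1 a=0 c=1
t0.Δ3 b=1 f=1 d=1 clk=1 g=1 e=1 h=1 a=0 c=1
t1.Δ0 b=1 f=1 d=1 clk=1 g=1 e=1 h=1 a=0 c=1
t1.Δ1 b=1 f=1 d=1 clk=0 g=1 e=1 h=1 a=0 c=1
t2.Δ0 b=1 f=1 d=1 clk=0 g=1 e=1 h=1 a=0 c=1
t2.Δ1 b=1 f=1 d=1 clk=1 g=1 e=1 h=1 a=0 c=1
t2.Δ2 b=1 f=1 d=1 clk=1 g=0 e=1 h=1 a=0 c=1
t2.Δ3 b=0 f=1 d=1 clk=1 g=0 e=1 h=1 a=0 c=1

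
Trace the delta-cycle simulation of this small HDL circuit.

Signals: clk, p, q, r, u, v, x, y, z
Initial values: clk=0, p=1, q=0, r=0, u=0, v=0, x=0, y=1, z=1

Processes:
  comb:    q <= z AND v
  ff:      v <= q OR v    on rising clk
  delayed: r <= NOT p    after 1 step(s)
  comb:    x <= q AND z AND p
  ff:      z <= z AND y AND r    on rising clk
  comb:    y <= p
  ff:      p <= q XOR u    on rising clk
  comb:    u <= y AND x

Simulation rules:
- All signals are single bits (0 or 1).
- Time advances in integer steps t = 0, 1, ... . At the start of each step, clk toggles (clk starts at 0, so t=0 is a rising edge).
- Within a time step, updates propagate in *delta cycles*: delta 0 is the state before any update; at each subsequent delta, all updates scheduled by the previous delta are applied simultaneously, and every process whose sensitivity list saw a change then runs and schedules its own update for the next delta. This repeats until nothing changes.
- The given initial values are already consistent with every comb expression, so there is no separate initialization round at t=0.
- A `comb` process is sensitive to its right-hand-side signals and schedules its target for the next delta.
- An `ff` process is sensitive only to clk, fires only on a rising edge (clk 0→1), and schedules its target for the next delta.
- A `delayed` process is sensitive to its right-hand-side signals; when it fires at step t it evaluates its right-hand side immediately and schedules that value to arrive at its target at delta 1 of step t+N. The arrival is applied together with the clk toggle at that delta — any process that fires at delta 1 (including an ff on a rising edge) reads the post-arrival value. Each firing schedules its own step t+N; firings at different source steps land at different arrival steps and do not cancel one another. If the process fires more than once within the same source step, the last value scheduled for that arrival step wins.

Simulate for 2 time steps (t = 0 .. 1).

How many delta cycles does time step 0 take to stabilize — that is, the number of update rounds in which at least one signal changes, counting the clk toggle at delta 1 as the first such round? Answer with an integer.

t=0 Δ0: q=0 r=0 y=1 clk=0 v=0 x=0 z=1 u=0 p=1
  Δ1: clk:0→1
  Δ2: z:1→0, p:1→0
  Δ3: y:1→0
  (3Δ to stable)
t=1 Δ0: q=0 r=0 y=0 clk=1 v=0 x=0 z=0 u=0 p=0
  Δ1: r:0→1, clk:1→0
  (1Δ to stable)

3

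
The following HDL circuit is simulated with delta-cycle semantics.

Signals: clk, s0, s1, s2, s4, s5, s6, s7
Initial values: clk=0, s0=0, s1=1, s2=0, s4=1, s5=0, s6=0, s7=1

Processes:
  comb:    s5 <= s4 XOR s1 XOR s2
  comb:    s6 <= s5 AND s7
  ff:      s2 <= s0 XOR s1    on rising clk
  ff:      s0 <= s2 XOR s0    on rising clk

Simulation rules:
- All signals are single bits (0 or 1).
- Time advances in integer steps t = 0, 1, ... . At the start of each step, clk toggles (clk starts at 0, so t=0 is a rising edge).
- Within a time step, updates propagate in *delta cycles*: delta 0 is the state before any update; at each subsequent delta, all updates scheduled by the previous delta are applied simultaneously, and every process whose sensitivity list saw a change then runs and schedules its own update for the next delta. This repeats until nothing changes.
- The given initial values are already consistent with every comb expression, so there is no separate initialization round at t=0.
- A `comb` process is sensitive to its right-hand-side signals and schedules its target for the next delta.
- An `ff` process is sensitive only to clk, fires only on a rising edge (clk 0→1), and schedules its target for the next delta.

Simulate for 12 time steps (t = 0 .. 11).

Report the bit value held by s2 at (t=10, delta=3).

0

[bits: s1,s0,s7,s6,s4,s2,s5,clk]
t=0: Δ0=10101000 Δ1=10101001 Δ2=10101101 Δ3=10101111 Δ4=10111111 | 4Δ
t=1: Δ0=10111111 Δ1=10111110 | 1Δ
t=2: Δ0=10111110 Δ1=10111111 Δ2=11111111 | 2Δ
t=3: Δ0=11111111 Δ1=11111110 | 1Δ
t=4: Δ0=11111110 Δ1=11111111 Δ2=10111011 Δ3=10111001 Δ4=10101001 | 4Δ
t=5: Δ0=10101001 Δ1=10101000 | 1Δ
t=6: Δ0=10101000 Δ1=10101001 Δ2=10101101 Δ3=10101111 Δ4=10111111 | 4Δ
t=7: Δ0=10111111 Δ1=10111110 | 1Δ
t=8: Δ0=10111110 Δ1=10111111 Δ2=11111111 | 2Δ
t=9: Δ0=11111111 Δ1=11111110 | 1Δ
t=10: Δ0=11111110 Δ1=11111111 Δ2=10111011 Δ3=10111001 Δ4=10101001 | 4Δ
t=11: Δ0=10101001 Δ1=10101000 | 1Δ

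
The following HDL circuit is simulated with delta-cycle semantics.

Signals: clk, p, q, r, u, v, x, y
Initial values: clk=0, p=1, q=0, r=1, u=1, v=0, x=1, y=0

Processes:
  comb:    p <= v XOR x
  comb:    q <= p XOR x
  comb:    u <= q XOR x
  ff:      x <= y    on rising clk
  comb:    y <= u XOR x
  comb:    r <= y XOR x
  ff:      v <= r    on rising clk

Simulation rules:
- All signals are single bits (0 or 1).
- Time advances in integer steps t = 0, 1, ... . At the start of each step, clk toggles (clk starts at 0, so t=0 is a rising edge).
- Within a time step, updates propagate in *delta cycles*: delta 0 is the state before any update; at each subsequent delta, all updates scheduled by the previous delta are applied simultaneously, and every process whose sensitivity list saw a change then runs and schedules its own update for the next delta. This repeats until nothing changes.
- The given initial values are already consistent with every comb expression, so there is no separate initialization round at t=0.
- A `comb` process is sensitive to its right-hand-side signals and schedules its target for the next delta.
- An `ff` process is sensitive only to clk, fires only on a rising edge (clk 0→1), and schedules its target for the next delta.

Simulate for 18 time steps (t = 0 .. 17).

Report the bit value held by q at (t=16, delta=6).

t=0 Δ0: p=1 clk=0 q=0 r=1 x=1 v=0 y=0 u=1
  Δ1: clk:0→1
  Δ2: x:1→0, v:0→1
  Δ3: q:0→1, r:1→0, y:0→1, u:1→0
  Δ4: r:0→1, y:1→0, u:0→1
  Δ5: r:1→0, y:0→1
  Δ6: r:0→1
  (6Δ to stable)
t=1 Δ0: p=1 clk=1 q=1 r=1 x=0 v=1 y=1 u=1
  Δ1: clk:1→0
  (1Δ to stable)
t=2 Δ0: p=1 clk=0 q=1 r=1 x=0 v=1 y=1 u=1
  Δ1: clk:0→1
  Δ2: x:0→1
  Δ3: p:1→0, q:1→0, r:1→0, y:1→0, u:1→0
  Δ4: q:0→1, r:0→1, y:0→1, u:0→1
  Δ5: r:1→0, y:1→0, u:1→0
  Δ6: r:0→1, y:0→1
  Δ7: r:1→0
  (7Δ to stable)
t=3 Δ0: p=0 clk=1 q=1 r=0 x=1 v=1 y=1 u=0
  Δ1: clk:1→0
  (1Δ to stable)
t=4 Δ0: p=0 clk=0 q=1 r=0 x=1 v=1 y=1 u=0
  Δ1: clk:0→1
  Δ2: v:1→0
  Δ3: p:0→1
  Δ4: q:1→0
  Δ5: u:0→1
  Δ6: y:1→0
  Δ7: r:0→1
  (7Δ to stable)
t=5 Δ0: p=1 clk=1 q=0 r=1 x=1 v=0 y=0 u=1
  Δ1: clk:1→0
  (1Δ to stable)
t=6 Δ0: p=1 clk=0 q=0 r=1 x=1 v=0 y=0 u=1
  Δ1: clk:0→1
  Δ2: x:1→0, v:0→1
  Δ3: q:0→1, r:1→0, y:0→1, u:1→0
  Δ4: r:0→1, y:1→0, u:0→1
  Δ5: r:1→0, y:0→1
  Δ6: r:0→1
  (6Δ to stable)
t=7 Δ0: p=1 clk=1 q=1 r=1 x=0 v=1 y=1 u=1
  Δ1: clk:1→0
  (1Δ to stable)
t=8 Δ0: p=1 clk=0 q=1 r=1 x=0 v=1 y=1 u=1
  Δ1: clk:0→1
  Δ2: x:0→1
  Δ3: p:1→0, q:1→0, r:1→0, y:1→0, u:1→0
  Δ4: q:0→1, r:0→1, y:0→1, u:0→1
  Δ5: r:1→0, y:1→0, u:1→0
  Δ6: r:0→1, y:0→1
  Δ7: r:1→0
  (7Δ to stable)
t=9 Δ0: p=0 clk=1 q=1 r=0 x=1 v=1 y=1 u=0
  Δ1: clk:1→0
  (1Δ to stable)
t=10 Δ0: p=0 clk=0 q=1 r=0 x=1 v=1 y=1 u=0
  Δ1: clk:0→1
  Δ2: v:1→0
  Δ3: p:0→1
  Δ4: q:1→0
  Δ5: u:0→1
  Δ6: y:1→0
  Δ7: r:0→1
  (7Δ to stable)
t=11 Δ0: p=1 clk=1 q=0 r=1 x=1 v=0 y=0 u=1
  Δ1: clk:1→0
  (1Δ to stable)
t=12 Δ0: p=1 clk=0 q=0 r=1 x=1 v=0 y=0 u=1
  Δ1: clk:0→1
  Δ2: x:1→0, v:0→1
  Δ3: q:0→1, r:1→0, y:0→1, u:1→0
  Δ4: r:0→1, y:1→0, u:0→1
  Δ5: r:1→0, y:0→1
  Δ6: r:0→1
  (6Δ to stable)
t=13 Δ0: p=1 clk=1 q=1 r=1 x=0 v=1 y=1 u=1
  Δ1: clk:1→0
  (1Δ to stable)
t=14 Δ0: p=1 clk=0 q=1 r=1 x=0 v=1 y=1 u=1
  Δ1: clk:0→1
  Δ2: x:0→1
  Δ3: p:1→0, q:1→0, r:1→0, y:1→0, u:1→0
  Δ4: q:0→1, r:0→1, y:0→1, u:0→1
  Δ5: r:1→0, y:1→0, u:1→0
  Δ6: r:0→1, y:0→1
  Δ7: r:1→0
  (7Δ to stable)
t=15 Δ0: p=0 clk=1 q=1 r=0 x=1 v=1 y=1 u=0
  Δ1: clk:1→0
  (1Δ to stable)
t=16 Δ0: p=0 clk=0 q=1 r=0 x=1 v=1 y=1 u=0
  Δ1: clk:0→1
  Δ2: v:1→0
  Δ3: p:0→1
  Δ4: q:1→0
  Δ5: u:0→1
  Δ6: y:1→0
  Δ7: r:0→1
  (7Δ to stable)
t=17 Δ0: p=1 clk=1 q=0 r=1 x=1 v=0 y=0 u=1
  Δ1: clk:1→0
  (1Δ to stable)

0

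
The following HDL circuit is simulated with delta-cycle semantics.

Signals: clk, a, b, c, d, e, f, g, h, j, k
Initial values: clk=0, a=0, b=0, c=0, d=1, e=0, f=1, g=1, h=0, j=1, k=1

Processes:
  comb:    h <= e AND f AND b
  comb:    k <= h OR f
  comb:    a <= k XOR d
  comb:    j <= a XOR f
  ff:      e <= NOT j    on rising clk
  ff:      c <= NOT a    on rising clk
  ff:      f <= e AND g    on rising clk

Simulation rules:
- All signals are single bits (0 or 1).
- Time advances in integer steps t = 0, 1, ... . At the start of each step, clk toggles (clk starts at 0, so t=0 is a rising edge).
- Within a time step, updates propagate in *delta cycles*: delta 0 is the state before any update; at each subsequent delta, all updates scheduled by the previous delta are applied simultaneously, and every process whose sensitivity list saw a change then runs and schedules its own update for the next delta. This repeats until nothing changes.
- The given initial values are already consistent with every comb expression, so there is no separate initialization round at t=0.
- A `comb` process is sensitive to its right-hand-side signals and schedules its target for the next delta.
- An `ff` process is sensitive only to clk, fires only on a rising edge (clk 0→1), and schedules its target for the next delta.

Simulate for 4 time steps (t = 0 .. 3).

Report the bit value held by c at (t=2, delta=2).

[bits: clk,d,a,c,f,b,j,h,g,e,k]
t=0: Δ0=01001010101 Δ1=11001010101 Δ2=11010010101 Δ3=11010000100 Δ4=11110000100 Δ5=11110010100 | 5Δ
t=1: Δ0=11110010100 Δ1=01110010100 | 1Δ
t=2: Δ0=01110010100 Δ1=11110010100 Δ2=11100010100 | 2Δ
t=3: Δ0=11100010100 Δ1=01100010100 | 1Δ

0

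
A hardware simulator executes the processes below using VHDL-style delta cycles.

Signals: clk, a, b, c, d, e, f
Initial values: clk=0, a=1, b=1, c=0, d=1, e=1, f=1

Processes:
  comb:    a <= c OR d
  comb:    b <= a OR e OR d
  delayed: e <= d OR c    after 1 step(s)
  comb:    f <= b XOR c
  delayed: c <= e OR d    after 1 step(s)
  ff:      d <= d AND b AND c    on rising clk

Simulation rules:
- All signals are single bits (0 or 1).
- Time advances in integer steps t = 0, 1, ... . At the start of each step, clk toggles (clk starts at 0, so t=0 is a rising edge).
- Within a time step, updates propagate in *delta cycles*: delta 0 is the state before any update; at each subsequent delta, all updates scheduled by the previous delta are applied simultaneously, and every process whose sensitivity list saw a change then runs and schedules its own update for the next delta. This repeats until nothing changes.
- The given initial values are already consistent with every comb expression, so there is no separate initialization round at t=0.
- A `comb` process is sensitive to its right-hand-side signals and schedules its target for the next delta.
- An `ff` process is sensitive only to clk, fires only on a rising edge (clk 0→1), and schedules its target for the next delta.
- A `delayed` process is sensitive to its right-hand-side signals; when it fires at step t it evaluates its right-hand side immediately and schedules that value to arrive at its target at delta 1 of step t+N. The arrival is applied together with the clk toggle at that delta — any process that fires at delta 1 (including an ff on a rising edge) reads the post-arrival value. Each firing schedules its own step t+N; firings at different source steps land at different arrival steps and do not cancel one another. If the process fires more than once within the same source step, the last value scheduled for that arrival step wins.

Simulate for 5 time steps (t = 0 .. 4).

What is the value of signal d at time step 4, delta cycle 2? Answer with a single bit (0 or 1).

t0.Δ0 a=1 e=1 c=0 d=1 b=1 f=1 clk=0
t0.Δ1 a=1 e=1 c=0 d=1 b=1 f=1 clk=1
t0.Δ2 a=1 e=1 c=0 d=0 b=1 f=1 clk=1
t0.Δ3 a=0 e=1 c=0 d=0 b=1 f=1 clk=1
t1.Δ0 a=0 e=1 c=0 d=0 b=1 f=1 clk=1
t1.Δ1 a=0 e=0 c=1 d=0 b=1 f=1 clk=0
t1.Δ2 a=1 e=0 c=1 d=0 b=0 f=0 clk=0
t1.Δ3 a=1 e=0 c=1 d=0 b=1 f=1 clk=0
t1.Δ4 a=1 e=0 c=1 d=0 b=1 f=0 clk=0
t2.Δ0 a=1 e=0 c=1 d=0 b=1 f=0 clk=0
t2.Δ1 a=1 e=1 c=0 d=0 b=1 f=0 clk=1
t2.Δ2 a=0 e=1 c=0 d=0 b=1 f=1 clk=1
t3.Δ0 a=0 e=1 c=0 d=0 b=1 f=1 clk=1
t3.Δ1 a=0 e=0 c=1 d=0 b=1 f=1 clk=0
t3.Δ2 a=1 e=0 c=1 d=0 b=0 f=0 clk=0
t3.Δ3 a=1 e=0 c=1 d=0 b=1 f=1 clk=0
t3.Δ4 a=1 e=0 c=1 d=0 b=1 f=0 clk=0
t4.Δ0 a=1 e=0 c=1 d=0 b=1 f=0 clk=0
t4.Δ1 a=1 e=1 c=0 d=0 b=1 f=0 clk=1
t4.Δ2 a=0 e=1 c=0 d=0 b=1 f=1 clk=1

0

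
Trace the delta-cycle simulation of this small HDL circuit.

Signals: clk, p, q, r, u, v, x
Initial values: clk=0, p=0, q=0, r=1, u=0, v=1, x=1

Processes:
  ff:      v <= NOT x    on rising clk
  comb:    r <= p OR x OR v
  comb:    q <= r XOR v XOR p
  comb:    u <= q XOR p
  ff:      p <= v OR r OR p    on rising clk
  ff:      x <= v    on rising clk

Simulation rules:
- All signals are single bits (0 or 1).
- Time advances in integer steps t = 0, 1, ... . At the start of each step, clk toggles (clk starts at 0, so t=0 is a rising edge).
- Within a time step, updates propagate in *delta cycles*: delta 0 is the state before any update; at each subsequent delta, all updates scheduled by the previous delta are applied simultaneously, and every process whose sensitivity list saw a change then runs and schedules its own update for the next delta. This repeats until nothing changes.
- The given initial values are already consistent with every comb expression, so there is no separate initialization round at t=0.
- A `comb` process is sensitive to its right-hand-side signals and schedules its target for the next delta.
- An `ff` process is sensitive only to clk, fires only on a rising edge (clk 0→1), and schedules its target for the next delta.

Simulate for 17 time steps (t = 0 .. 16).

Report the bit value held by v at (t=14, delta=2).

[bits: clk,x,r,u,q,v,p]
t=0: Δ0=0110010 Δ1=1110010 Δ2=1110001 Δ3=1111001 | 3Δ
t=1: Δ0=1111001 Δ1=0111001 | 1Δ
t=2: Δ0=0111001 Δ1=1111001 Δ2=1011001 | 2Δ
t=3: Δ0=1011001 Δ1=0011001 | 1Δ
t=4: Δ0=0011001 Δ1=1011001 Δ2=1011011 Δ3=1011111 Δ4=1010111 | 4Δ
t=5: Δ0=1010111 Δ1=0010111 | 1Δ
t=6: Δ0=0010111 Δ1=1010111 Δ2=1110111 | 2Δ
t=7: Δ0=1110111 Δ1=0110111 | 1Δ
t=8: Δ0=0110111 Δ1=1110111 Δ2=1110101 Δ3=1110001 Δ4=1111001 | 4Δ
t=9: Δ0=1111001 Δ1=0111001 | 1Δ
t=10: Δ0=0111001 Δ1=1111001 Δ2=1011001 | 2Δ
t=11: Δ0=1011001 Δ1=0011001 | 1Δ
t=12: Δ0=0011001 Δ1=1011001 Δ2=1011011 Δ3=1011111 Δ4=1010111 | 4Δ
t=13: Δ0=1010111 Δ1=0010111 | 1Δ
t=14: Δ0=0010111 Δ1=1010111 Δ2=1110111 | 2Δ
t=15: Δ0=1110111 Δ1=0110111 | 1Δ
t=16: Δ0=0110111 Δ1=1110111 Δ2=1110101 Δ3=1110001 Δ4=1111001 | 4Δ

1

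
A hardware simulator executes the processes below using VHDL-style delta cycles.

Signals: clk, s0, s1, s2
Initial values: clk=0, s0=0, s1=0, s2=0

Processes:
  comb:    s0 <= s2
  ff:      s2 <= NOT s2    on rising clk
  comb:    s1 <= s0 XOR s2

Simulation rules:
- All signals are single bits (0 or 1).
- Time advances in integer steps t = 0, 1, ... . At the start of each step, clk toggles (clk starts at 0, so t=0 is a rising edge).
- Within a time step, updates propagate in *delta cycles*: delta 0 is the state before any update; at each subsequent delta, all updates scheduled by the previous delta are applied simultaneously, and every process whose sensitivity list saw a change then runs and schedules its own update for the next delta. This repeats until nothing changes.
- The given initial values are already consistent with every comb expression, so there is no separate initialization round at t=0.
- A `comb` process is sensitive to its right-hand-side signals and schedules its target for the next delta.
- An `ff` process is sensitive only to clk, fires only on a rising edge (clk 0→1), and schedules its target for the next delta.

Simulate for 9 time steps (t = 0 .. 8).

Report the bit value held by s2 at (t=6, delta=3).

0

t=0 Δ0: s2=0 s0=0 s1=0 clk=0
  Δ1: clk:0→1
  Δ2: s2:0→1
  Δ3: s0:0→1, s1:0→1
  Δ4: s1:1→0
  (4Δ to stable)
t=1 Δ0: s2=1 s0=1 s1=0 clk=1
  Δ1: clk:1→0
  (1Δ to stable)
t=2 Δ0: s2=1 s0=1 s1=0 clk=0
  Δ1: clk:0→1
  Δ2: s2:1→0
  Δ3: s0:1→0, s1:0→1
  Δ4: s1:1→0
  (4Δ to stable)
t=3 Δ0: s2=0 s0=0 s1=0 clk=1
  Δ1: clk:1→0
  (1Δ to stable)
t=4 Δ0: s2=0 s0=0 s1=0 clk=0
  Δ1: clk:0→1
  Δ2: s2:0→1
  Δ3: s0:0→1, s1:0→1
  Δ4: s1:1→0
  (4Δ to stable)
t=5 Δ0: s2=1 s0=1 s1=0 clk=1
  Δ1: clk:1→0
  (1Δ to stable)
t=6 Δ0: s2=1 s0=1 s1=0 clk=0
  Δ1: clk:0→1
  Δ2: s2:1→0
  Δ3: s0:1→0, s1:0→1
  Δ4: s1:1→0
  (4Δ to stable)
t=7 Δ0: s2=0 s0=0 s1=0 clk=1
  Δ1: clk:1→0
  (1Δ to stable)
t=8 Δ0: s2=0 s0=0 s1=0 clk=0
  Δ1: clk:0→1
  Δ2: s2:0→1
  Δ3: s0:0→1, s1:0→1
  Δ4: s1:1→0
  (4Δ to stable)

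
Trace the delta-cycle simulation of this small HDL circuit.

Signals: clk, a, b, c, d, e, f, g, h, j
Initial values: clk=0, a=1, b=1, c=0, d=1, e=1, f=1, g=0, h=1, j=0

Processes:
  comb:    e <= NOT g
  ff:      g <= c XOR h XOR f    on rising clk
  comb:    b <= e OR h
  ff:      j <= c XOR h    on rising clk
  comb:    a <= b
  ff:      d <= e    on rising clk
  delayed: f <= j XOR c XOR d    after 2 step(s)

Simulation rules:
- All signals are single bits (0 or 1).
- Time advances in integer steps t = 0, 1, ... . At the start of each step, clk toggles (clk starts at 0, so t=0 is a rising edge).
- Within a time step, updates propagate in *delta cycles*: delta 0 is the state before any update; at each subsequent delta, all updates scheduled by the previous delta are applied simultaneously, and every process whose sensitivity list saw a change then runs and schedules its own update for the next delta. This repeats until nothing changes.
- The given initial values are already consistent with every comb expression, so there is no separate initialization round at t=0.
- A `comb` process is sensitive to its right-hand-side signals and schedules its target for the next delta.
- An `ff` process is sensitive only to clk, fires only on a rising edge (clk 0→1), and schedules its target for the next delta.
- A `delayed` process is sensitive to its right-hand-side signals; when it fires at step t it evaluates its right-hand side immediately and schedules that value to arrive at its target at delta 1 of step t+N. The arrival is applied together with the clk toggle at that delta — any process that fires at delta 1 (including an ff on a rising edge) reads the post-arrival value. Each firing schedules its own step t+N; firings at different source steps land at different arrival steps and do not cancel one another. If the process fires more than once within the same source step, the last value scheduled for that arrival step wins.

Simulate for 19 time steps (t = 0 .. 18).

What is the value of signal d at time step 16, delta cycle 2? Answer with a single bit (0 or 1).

1

t0.Δ0 f=1 g=0 j=0 d=1 clk=0 a=1 c=0 h=1 b=1 e=1
t0.Δ1 f=1 g=0 j=0 d=1 clk=1 a=1 c=0 h=1 b=1 e=1
t0.Δ2 f=1 g=0 j=1 d=1 clk=1 a=1 c=0 h=1 b=1 e=1
t1.Δ0 f=1 g=0 j=1 d=1 clk=1 a=1 c=0 h=1 b=1 e=1
t1.Δ1 f=1 g=0 j=1 d=1 clk=0 a=1 c=0 h=1 b=1 e=1
t2.Δ0 f=1 g=0 j=1 d=1 clk=0 a=1 c=0 h=1 b=1 e=1
t2.Δ1 f=0 g=0 j=1 d=1 clk=1 a=1 c=0 h=1 b=1 e=1
t2.Δ2 f=0 g=1 j=1 d=1 clk=1 a=1 c=0 h=1 b=1 e=1
t2.Δ3 f=0 g=1 j=1 d=1 clk=1 a=1 c=0 h=1 b=1 e=0
t3.Δ0 f=0 g=1 j=1 d=1 clk=1 a=1 c=0 h=1 b=1 e=0
t3.Δ1 f=0 g=1 j=1 d=1 clk=0 a=1 c=0 h=1 b=1 e=0
t4.Δ0 f=0 g=1 j=1 d=1 clk=0 a=1 c=0 h=1 b=1 e=0
t4.Δ1 f=0 g=1 j=1 d=1 clk=1 a=1 c=0 h=1 b=1 e=0
t4.Δ2 f=0 g=1 j=1 d=0 clk=1 a=1 c=0 h=1 b=1 e=0
t5.Δ0 f=0 g=1 j=1 d=0 clk=1 a=1 c=0 h=1 b=1 e=0
t5.Δ1 f=0 g=1 j=1 d=0 clk=0 a=1 c=0 h=1 b=1 e=0
t6.Δ0 f=0 g=1 j=1 d=0 clk=0 a=1 c=0 h=1 b=1 e=0
t6.Δ1 f=1 g=1 j=1 d=0 clk=1 a=1 c=0 h=1 b=1 e=0
t6.Δ2 f=1 g=0 j=1 d=0 clk=1 a=1 c=0 h=1 b=1 e=0
t6.Δ3 f=1 g=0 j=1 d=0 clk=1 a=1 c=0 h=1 b=1 e=1
t7.Δ0 f=1 g=0 j=1 d=0 clk=1 a=1 c=0 h=1 b=1 e=1
t7.Δ1 f=1 g=0 j=1 d=0 clk=0 a=1 c=0 h=1 b=1 e=1
t8.Δ0 f=1 g=0 j=1 d=0 clk=0 a=1 c=0 h=1 b=1 e=1
t8.Δ1 f=1 g=0 j=1 d=0 clk=1 a=1 c=0 h=1 b=1 e=1
t8.Δ2 f=1 g=0 j=1 d=1 clk=1 a=1 c=0 h=1 b=1 e=1
t9.Δ0 f=1 g=0 j=1 d=1 clk=1 a=1 c=0 h=1 b=1 e=1
t9.Δ1 f=1 g=0 j=1 d=1 clk=0 a=1 c=0 h=1 b=1 e=1
t10.Δ0 f=1 g=0 j=1 d=1 clk=0 a=1 c=0 h=1 b=1 e=1
t10.Δ1 f=0 g=0 j=1 d=1 clk=1 a=1 c=0 h=1 b=1 e=1
t10.Δ2 f=0 g=1 j=1 d=1 clk=1 a=1 c=0 h=1 b=1 e=1
t10.Δ3 f=0 g=1 j=1 d=1 clk=1 a=1 c=0 h=1 b=1 e=0
t11.Δ0 f=0 g=1 j=1 d=1 clk=1 a=1 c=0 h=1 b=1 e=0
t11.Δ1 f=0 g=1 j=1 d=1 clk=0 a=1 c=0 h=1 b=1 e=0
t12.Δ0 f=0 g=1 j=1 d=1 clk=0 a=1 c=0 h=1 b=1 e=0
t12.Δ1 f=0 g=1 j=1 d=1 clk=1 a=1 c=0 h=1 b=1 e=0
t12.Δ2 f=0 g=1 j=1 d=0 clk=1 a=1 c=0 h=1 b=1 e=0
t13.Δ0 f=0 g=1 j=1 d=0 clk=1 a=1 c=0 h=1 b=1 e=0
t13.Δ1 f=0 g=1 j=1 d=0 clk=0 a=1 c=0 h=1 b=1 e=0
t14.Δ0 f=0 g=1 j=1 d=0 clk=0 a=1 c=0 h=1 b=1 e=0
t14.Δ1 f=1 g=1 j=1 d=0 clk=1 a=1 c=0 h=1 b=1 e=0
t14.Δ2 f=1 g=0 j=1 d=0 clk=1 a=1 c=0 h=1 b=1 e=0
t14.Δ3 f=1 g=0 j=1 d=0 clk=1 a=1 c=0 h=1 b=1 e=1
t15.Δ0 f=1 g=0 j=1 d=0 clk=1 a=1 c=0 h=1 b=1 e=1
t15.Δ1 f=1 g=0 j=1 d=0 clk=0 a=1 c=0 h=1 b=1 e=1
t16.Δ0 f=1 g=0 j=1 d=0 clk=0 a=1 c=0 h=1 b=1 e=1
t16.Δ1 f=1 g=0 j=1 d=0 clk=1 a=1 c=0 h=1 b=1 e=1
t16.Δ2 f=1 g=0 j=1 d=1 clk=1 a=1 c=0 h=1 b=1 e=1
t17.Δ0 f=1 g=0 j=1 d=1 clk=1 a=1 c=0 h=1 b=1 e=1
t17.Δ1 f=1 g=0 j=1 d=1 clk=0 a=1 c=0 h=1 b=1 e=1
t18.Δ0 f=1 g=0 j=1 d=1 clk=0 a=1 c=0 h=1 b=1 e=1
t18.Δ1 f=0 g=0 j=1 d=1 clk=1 a=1 c=0 h=1 b=1 e=1
t18.Δ2 f=0 g=1 j=1 d=1 clk=1 a=1 c=0 h=1 b=1 e=1
t18.Δ3 f=0 g=1 j=1 d=1 clk=1 a=1 c=0 h=1 b=1 e=0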